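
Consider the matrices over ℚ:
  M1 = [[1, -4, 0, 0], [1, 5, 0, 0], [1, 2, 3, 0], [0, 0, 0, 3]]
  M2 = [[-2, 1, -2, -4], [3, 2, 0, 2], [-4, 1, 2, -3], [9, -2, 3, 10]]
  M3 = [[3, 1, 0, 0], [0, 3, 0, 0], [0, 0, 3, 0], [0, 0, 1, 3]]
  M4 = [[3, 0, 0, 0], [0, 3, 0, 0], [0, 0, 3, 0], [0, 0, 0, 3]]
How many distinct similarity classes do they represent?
3 classes: {M1}, {M2, M3}, {M4}

Characteristic polynomials: χ_{M1} = (x - 3)^4, χ_{M2} = (x - 3)^4, χ_{M3} = (x - 3)^4, χ_{M4} = (x - 3)^4.

{M1}: invariant factors x - 3, x - 3, (x - 3)^2.

{M2, M3}: invariant factors (x - 3)^2, (x - 3)^2.

{M4}: invariant factors x - 3, x - 3, x - 3, x - 3.

Matrices are similar if and only if their invariant-factor lists agree; the partition into similarity classes is {M1}, {M2, M3}, {M4}.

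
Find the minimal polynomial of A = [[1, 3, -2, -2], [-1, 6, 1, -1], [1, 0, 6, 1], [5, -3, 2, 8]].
The characteristic polynomial factors as (x - 6)^3(x - 3). The minimal polynomial is ∏(x - λ)^{k_λ} where k_λ is the size of the largest Jordan block at λ.

For λ = 3: rank(A - 3I) = 3, and the largest Jordan block has size 1 (the smallest k with rank((A - 3I)^k) = rank((A - 3I)^(k+1))).
For λ = 6: rank(A - 6I) = 3, and the largest Jordan block has size 3 (the smallest k with rank((A - 6I)^k) = rank((A - 6I)^(k+1))).

So m_A(x) = (x - 6)^3(x - 3).

m_A(x) = (x - 6)^3(x - 3)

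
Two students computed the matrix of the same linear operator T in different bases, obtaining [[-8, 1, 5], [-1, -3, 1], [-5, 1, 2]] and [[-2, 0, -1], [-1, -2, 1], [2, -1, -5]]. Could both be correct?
Two matrices over a field are similar if and only if they have the same invariant factors.

Both A and B have characteristic polynomial (x + 3)^3 and minimal polynomial (x + 3)^3. Computing further, both have invariant factors (x + 3)^3. Hence A and B are similar.

Yes.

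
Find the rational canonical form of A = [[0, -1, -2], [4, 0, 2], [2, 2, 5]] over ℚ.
R = [[0, 0, 0], [1, 0, -4], [0, 1, 5]]

The invariant factors of A (the non-unit diagonal entries of the Smith normal form of xI - A over ℚ[x]) are x(x - 4)(x - 1), each dividing the next. The characteristic polynomial is their product, x(x - 4)(x - 1).

The rational canonical form is the block-diagonal matrix of companion matrices C(f_i):
R = [[0, 0, 0], [1, 0, -4], [0, 1, 5]].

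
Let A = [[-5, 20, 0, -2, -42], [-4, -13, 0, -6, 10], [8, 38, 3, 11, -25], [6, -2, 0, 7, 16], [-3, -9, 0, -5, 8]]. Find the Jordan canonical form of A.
J = [[-5, 0, 0, 0, 0], [0, -4, 0, 0, 0], [0, 0, 3, 1, 0], [0, 0, 0, 3, 0], [0, 0, 0, 0, 3]]

The characteristic polynomial is det(xI - A) = (x - 3)^3(x + 4)(x + 5), so the eigenvalues are -5 (algebraic multiplicity 1), -4 (algebraic multiplicity 1), 3 (algebraic multiplicity 3).

For λ = -5: algebraic multiplicity 1 gives one 1×1 block.

For λ = -4: algebraic multiplicity 1 gives one 1×1 block.

For λ = 3: rank(A - 3I) = 3, rank((A - 3I)^2) = 2. The eigenspace has dimension 5 - 3 = 2, so there are 2 Jordan blocks; the rank sequence gives block sizes [2, 1].

Assembling the blocks gives the Jordan form J above.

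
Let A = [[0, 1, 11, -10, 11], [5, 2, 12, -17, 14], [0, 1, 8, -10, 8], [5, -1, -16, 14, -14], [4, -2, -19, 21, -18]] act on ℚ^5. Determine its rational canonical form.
R = [[3, 0, 0, 0, 0], [0, 0, 0, 0, 3], [0, 1, 0, 0, 2], [0, 0, 1, 0, -1], [0, 0, 0, 1, 3]]

The invariant factors of A (the non-unit diagonal entries of the Smith normal form of xI - A over ℚ[x]) are x - 3, (x - 3)(x^3 + x + 1), each dividing the next. The characteristic polynomial is their product, (x - 3)^2(x^3 + x + 1).

The rational canonical form is the block-diagonal matrix of companion matrices C(f_i):
R = [[3, 0, 0, 0, 0], [0, 0, 0, 0, 3], [0, 1, 0, 0, 2], [0, 0, 1, 0, -1], [0, 0, 0, 1, 3]].

Note the characteristic polynomial does not split into linear factors over ℚ, so A has no Jordan form over ℚ; the rational canonical form exists over any field.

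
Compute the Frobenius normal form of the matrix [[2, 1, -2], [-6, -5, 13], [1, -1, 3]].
The invariant factors of A (the non-unit diagonal entries of the Smith normal form of xI - A over ℚ[x]) are x^3 + 2x - 5, each dividing the next. The characteristic polynomial is their product, x^3 + 2x - 5.

The rational canonical form is the block-diagonal matrix of companion matrices C(f_i):
R = [[0, 0, 5], [1, 0, -2], [0, 1, 0]].

Note the characteristic polynomial does not split into linear factors over ℚ, so A has no Jordan form over ℚ; the rational canonical form exists over any field.

R = [[0, 0, 5], [1, 0, -2], [0, 1, 0]]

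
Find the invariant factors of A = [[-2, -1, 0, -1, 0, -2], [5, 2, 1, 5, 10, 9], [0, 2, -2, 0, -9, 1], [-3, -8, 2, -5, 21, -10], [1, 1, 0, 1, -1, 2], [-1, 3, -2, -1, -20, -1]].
The Jordan structure of A has elementary divisors (x + 2)^3, (x + 1)^2, (x + 1). Arranging the block sizes at each eigenvalue in decreasing order and taking row products gives the invariant factors.

Invariant factors (smallest first, each dividing the next): x + 1, (x + 1)^2(x + 2)^3.

Check: the last factor (x + 1)^2(x + 2)^3 is the minimal polynomial, and the product (x + 1)^3(x + 2)^3 is the characteristic polynomial.

x + 1, (x + 1)^2(x + 2)^3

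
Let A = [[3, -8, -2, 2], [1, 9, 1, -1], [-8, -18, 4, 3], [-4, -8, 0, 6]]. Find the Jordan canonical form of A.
The characteristic polynomial is det(xI - A) = (x - 6)^2(x - 5)^2, so the eigenvalues are 5 (algebraic multiplicity 2), 6 (algebraic multiplicity 2).

For λ = 5: rank(A - 5I) = 3, rank((A - 5I)^2) = 2. The eigenspace has dimension 4 - 3 = 1, so there is 1 Jordan block; the rank sequence gives block sizes [2].

For λ = 6: rank(A - 6I) = 3, rank((A - 6I)^2) = 2. The eigenspace has dimension 4 - 3 = 1, so there is 1 Jordan block; the rank sequence gives block sizes [2].

Assembling the blocks gives the Jordan form J above.

J = [[5, 1, 0, 0], [0, 5, 0, 0], [0, 0, 6, 1], [0, 0, 0, 6]]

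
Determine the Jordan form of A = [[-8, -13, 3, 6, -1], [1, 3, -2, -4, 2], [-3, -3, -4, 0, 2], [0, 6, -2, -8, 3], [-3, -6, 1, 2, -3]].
The characteristic polynomial is det(xI - A) = (x + 4)^5, so the eigenvalues are -4 (algebraic multiplicity 5).

For λ = -4: rank(A + 4I) = 3, rank((A + 4I)^2) = 1, rank((A + 4I)^3) = 0. The eigenspace has dimension 5 - 3 = 2, so there are 2 Jordan blocks; the rank sequence gives block sizes [3, 2].

Assembling the blocks gives the Jordan form J above.

J = [[-4, 1, 0, 0, 0], [0, -4, 1, 0, 0], [0, 0, -4, 0, 0], [0, 0, 0, -4, 1], [0, 0, 0, 0, -4]]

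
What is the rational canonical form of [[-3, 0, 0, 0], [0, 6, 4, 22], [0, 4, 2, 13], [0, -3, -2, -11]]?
The invariant factors of A (the non-unit diagonal entries of the Smith normal form of xI - A over ℚ[x]) are x + 3, x^2(x + 3), each dividing the next. The characteristic polynomial is their product, x^2(x + 3)^2.

The rational canonical form is the block-diagonal matrix of companion matrices C(f_i):
R = [[-3, 0, 0, 0], [0, 0, 0, 0], [0, 1, 0, 0], [0, 0, 1, -3]].

R = [[-3, 0, 0, 0], [0, 0, 0, 0], [0, 1, 0, 0], [0, 0, 1, -3]]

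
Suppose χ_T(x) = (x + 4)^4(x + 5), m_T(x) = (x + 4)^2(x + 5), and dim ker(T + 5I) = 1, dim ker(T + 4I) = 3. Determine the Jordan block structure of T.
λ = -5: algebraic multiplicity 1 (exponent in χ_T), largest block size 1 (exponent in m_T), 1 block (geometric multiplicity). This forces block sizes [1].
λ = -4: algebraic multiplicity 4 (exponent in χ_T), largest block size 2 (exponent in m_T), 3 blocks (geometric multiplicity). These force block sizes [2, 1, 1].

Jordan blocks: (-5, 1), (-4, 2), (-4, 1), (-4, 1)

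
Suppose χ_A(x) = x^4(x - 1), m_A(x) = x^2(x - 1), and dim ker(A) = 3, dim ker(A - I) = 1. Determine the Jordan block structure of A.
Jordan blocks: (0, 2), (0, 1), (0, 1), (1, 1)

λ = 0: algebraic multiplicity 4 (exponent in χ_A), largest block size 2 (exponent in m_A), 3 blocks (geometric multiplicity). These force block sizes [2, 1, 1].
λ = 1: algebraic multiplicity 1 (exponent in χ_A), largest block size 1 (exponent in m_A), 1 block (geometric multiplicity). This forces block sizes [1].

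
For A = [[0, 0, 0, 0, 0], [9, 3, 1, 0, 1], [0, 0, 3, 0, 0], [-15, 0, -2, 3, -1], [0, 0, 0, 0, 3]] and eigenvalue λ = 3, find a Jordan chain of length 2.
v_1 = [[0, -1, 0, -1, 1]]^T, v_2 = [[0, 1, 0, -1, 0]]^T

We seek v_1 ∈ ker((A - 3I)^2) \ ker(A - 3I), then set v_{i+1} = (A - 3I) v_i.

One such chain is v_1 = [[0, -1, 0, -1, 1]]^T, v_2 = [[0, 1, 0, -1, 0]]^T. Check: (A - 3I) v_2 = [[0, 0, 0, 0, 0]]^T = 0.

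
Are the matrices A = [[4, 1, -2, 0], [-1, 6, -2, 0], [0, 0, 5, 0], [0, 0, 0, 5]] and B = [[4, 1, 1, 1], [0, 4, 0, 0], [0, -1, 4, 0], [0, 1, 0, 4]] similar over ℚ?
trace(A) = 20 but trace(B) = 16. The trace is a similarity invariant, so A and B are not similar.

No.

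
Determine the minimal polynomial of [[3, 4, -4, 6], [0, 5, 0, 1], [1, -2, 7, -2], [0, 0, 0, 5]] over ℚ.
The characteristic polynomial factors as (x - 5)^4. The minimal polynomial is ∏(x - λ)^{k_λ} where k_λ is the size of the largest Jordan block at λ.

For λ = 5: rank(A - 5I) = 2, and the largest Jordan block has size 2 (the smallest k with rank((A - 5I)^k) = rank((A - 5I)^(k+1))).

So m_A(x) = (x - 5)^2.

m_A(x) = (x - 5)^2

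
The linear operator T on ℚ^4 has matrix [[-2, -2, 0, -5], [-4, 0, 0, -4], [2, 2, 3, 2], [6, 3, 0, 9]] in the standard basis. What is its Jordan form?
J = [[2, 1, 0, 0], [0, 2, 0, 0], [0, 0, 3, 0], [0, 0, 0, 3]]

The characteristic polynomial is det(xI - A) = (x - 3)^2(x - 2)^2, so the eigenvalues are 2 (algebraic multiplicity 2), 3 (algebraic multiplicity 2).

For λ = 2: rank(A - 2I) = 3, rank((A - 2I)^2) = 2. The eigenspace has dimension 4 - 3 = 1, so there is 1 Jordan block; the rank sequence gives block sizes [2].

For λ = 3: rank(A - 3I) = 2. The eigenspace has dimension 4 - 2 = 2, so there are 2 Jordan blocks; the rank sequence gives block sizes [1, 1].

Assembling the blocks gives the Jordan form J above.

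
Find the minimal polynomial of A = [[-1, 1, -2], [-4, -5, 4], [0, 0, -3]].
The characteristic polynomial factors as (x + 3)^3. The minimal polynomial is ∏(x - λ)^{k_λ} where k_λ is the size of the largest Jordan block at λ.

For λ = -3: rank(A + 3I) = 1, and the largest Jordan block has size 2 (the smallest k with rank((A + 3I)^k) = rank((A + 3I)^(k+1))).

So m_A(x) = (x + 3)^2.

m_A(x) = (x + 3)^2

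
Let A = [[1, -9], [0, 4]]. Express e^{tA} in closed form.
A has Jordan form J = [[1, 0], [0, 4]] with A = PJP^{-1}, so e^{tA} = P e^{tJ} P^{-1}.

For a Jordan block J_k(λ), e^{tJ_k(λ)} = e^{λt} · (I + tN + t^2 N^2/2! + ... + t^{k-1} N^{k-1}/(k-1)!) where N is the nilpotent superdiagonal part.

Assembling the blocks and conjugating back gives the entries of e^{tA} as shown above.

e^{tA} = [[e^{t}, 3*(1 - e^{3*t})*e^{t}], [0, e^{4*t}]]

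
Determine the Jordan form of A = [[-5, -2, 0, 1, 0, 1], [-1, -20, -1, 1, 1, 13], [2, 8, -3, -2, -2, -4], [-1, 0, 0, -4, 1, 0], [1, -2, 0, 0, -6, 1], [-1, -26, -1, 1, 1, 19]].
J = [[-5, 1, 0, 0, 0, 0], [0, -5, 1, 0, 0, 0], [0, 0, -5, 0, 0, 0], [0, 0, 0, -5, 1, 0], [0, 0, 0, 0, -5, 0], [0, 0, 0, 0, 0, 6]]

The characteristic polynomial is det(xI - A) = (x - 6)(x + 5)^5, so the eigenvalues are -5 (algebraic multiplicity 5), 6 (algebraic multiplicity 1).

For λ = -5: rank(A + 5I) = 4, rank((A + 5I)^2) = 2, rank((A + 5I)^3) = 1. The eigenspace has dimension 6 - 4 = 2, so there are 2 Jordan blocks; the rank sequence gives block sizes [3, 2].

For λ = 6: algebraic multiplicity 1 gives one 1×1 block.

Assembling the blocks gives the Jordan form J above.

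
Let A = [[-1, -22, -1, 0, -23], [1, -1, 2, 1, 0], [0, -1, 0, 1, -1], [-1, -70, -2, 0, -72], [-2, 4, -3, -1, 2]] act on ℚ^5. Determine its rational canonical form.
R = [[0, 0, 0, 0, -25], [1, 0, 0, 0, -75], [0, 1, 0, 0, 1], [0, 0, 1, 0, 28], [0, 0, 0, 1, 0]]

The invariant factors of A (the non-unit diagonal entries of the Smith normal form of xI - A over ℚ[x]) are (x - 5)(x + 5)(x^3 - 3x - 1), each dividing the next. The characteristic polynomial is their product, (x - 5)(x + 5)(x^3 - 3x - 1).

The rational canonical form is the block-diagonal matrix of companion matrices C(f_i):
R = [[0, 0, 0, 0, -25], [1, 0, 0, 0, -75], [0, 1, 0, 0, 1], [0, 0, 1, 0, 28], [0, 0, 0, 1, 0]].

Note the characteristic polynomial does not split into linear factors over ℚ, so A has no Jordan form over ℚ; the rational canonical form exists over any field.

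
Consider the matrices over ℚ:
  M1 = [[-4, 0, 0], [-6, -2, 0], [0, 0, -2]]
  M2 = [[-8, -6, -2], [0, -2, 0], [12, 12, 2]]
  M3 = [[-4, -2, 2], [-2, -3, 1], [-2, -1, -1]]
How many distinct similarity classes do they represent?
2 classes: {M1, M2}, {M3}

Characteristic polynomials: χ_{M1} = (x + 2)^2(x + 4), χ_{M2} = (x + 2)^2(x + 4), χ_{M3} = (x + 2)^2(x + 4).

{M1, M2}: invariant factors x + 2, (x + 2)(x + 4).

{M3}: invariant factors (x + 2)^2(x + 4).

Matrices are similar if and only if their invariant-factor lists agree; the partition into similarity classes is {M1, M2}, {M3}.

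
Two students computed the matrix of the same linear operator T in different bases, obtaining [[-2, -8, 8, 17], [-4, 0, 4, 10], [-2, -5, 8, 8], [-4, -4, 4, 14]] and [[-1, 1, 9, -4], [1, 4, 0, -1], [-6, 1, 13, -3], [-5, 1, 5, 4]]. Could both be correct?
Two matrices over a field are similar if and only if they have the same invariant factors.

Both A and B have characteristic polynomial (x - 6)^2(x - 4)^2 and minimal polynomial (x - 6)^2(x - 4)^2. Computing further, both have invariant factors (x - 6)^2(x - 4)^2. Hence A and B are similar.

Yes.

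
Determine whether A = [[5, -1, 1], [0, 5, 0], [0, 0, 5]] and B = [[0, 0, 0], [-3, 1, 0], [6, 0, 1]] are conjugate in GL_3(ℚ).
trace(A) = 15 but trace(B) = 2. The trace is a similarity invariant, so A and B are not similar.

No.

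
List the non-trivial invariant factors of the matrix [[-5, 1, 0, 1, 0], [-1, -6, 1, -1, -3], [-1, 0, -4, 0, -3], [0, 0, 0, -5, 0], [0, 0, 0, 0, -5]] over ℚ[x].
x + 5, x + 5, (x + 5)^3

The Jordan structure of A has elementary divisors (x + 5)^3, (x + 5), (x + 5). Arranging the block sizes at each eigenvalue in decreasing order and taking row products gives the invariant factors.

Invariant factors (smallest first, each dividing the next): x + 5, x + 5, (x + 5)^3.

Check: the last factor (x + 5)^3 is the minimal polynomial, and the product (x + 5)^5 is the characteristic polynomial.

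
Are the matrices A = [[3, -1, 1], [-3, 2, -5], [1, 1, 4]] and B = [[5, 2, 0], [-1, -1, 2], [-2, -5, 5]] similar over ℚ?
Two matrices over a field are similar if and only if they have the same invariant factors.

Both A and B have characteristic polynomial (x - 3)^3 and minimal polynomial (x - 3)^3. Computing further, both have invariant factors (x - 3)^3. Hence A and B are similar.

Yes.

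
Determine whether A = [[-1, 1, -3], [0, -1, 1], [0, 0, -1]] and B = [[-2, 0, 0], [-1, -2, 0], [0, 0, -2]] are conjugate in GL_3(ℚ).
trace(A) = -3 but trace(B) = -6. The trace is a similarity invariant, so A and B are not similar.

No.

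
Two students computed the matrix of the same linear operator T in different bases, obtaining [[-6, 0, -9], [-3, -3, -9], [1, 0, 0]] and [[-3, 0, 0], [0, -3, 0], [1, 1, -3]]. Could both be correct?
Two matrices over a field are similar if and only if they have the same invariant factors.

Both A and B have characteristic polynomial (x + 3)^3 and minimal polynomial (x + 3)^2. Computing further, both have invariant factors x + 3, (x + 3)^2. Hence A and B are similar.

Yes.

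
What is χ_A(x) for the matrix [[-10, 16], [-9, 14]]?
xI - A = [[x + 10, -16], [9, x - 14]].

Expanding det(xI - A) along the first row:
det(xI - A) = + (x + 10)·det([[x - 14]]) - (-16)·det([[9]]).

Evaluating gives χ_A(x) = x^2 - 4x + 4 = (x - 2)^2.

χ_A(x) = (x - 2)^2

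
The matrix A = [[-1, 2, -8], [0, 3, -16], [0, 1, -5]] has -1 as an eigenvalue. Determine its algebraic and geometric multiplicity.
algebraic multiplicity 3, geometric multiplicity 2

The characteristic polynomial is (x + 1)^3, so the factor x + 1 appears with exponent 3: the algebraic multiplicity is 3.

rank(A + I) = 1, so the eigenspace has dimension 3 - 1 = 2: the geometric multiplicity is 2.

Since 2 < 3, A is not diagonalizable.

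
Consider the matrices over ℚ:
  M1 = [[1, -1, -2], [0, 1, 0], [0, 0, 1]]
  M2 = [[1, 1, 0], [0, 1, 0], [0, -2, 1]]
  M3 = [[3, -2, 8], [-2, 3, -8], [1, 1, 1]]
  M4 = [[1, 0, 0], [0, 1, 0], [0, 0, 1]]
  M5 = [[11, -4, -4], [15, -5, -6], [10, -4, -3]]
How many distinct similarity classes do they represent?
3 classes: {M1, M2, M5}, {M3}, {M4}

Characteristic polynomials: χ_{M1} = (x - 1)^3, χ_{M2} = (x - 1)^3, χ_{M3} = (x - 5)(x - 1)^2, χ_{M4} = (x - 1)^3, χ_{M5} = (x - 1)^3.

{M1, M2, M5}: invariant factors x - 1, (x - 1)^2.

{M3}: invariant factors (x - 5)(x - 1)^2.

{M4}: invariant factors x - 1, x - 1, x - 1.

Matrices are similar if and only if their invariant-factor lists agree; the partition into similarity classes is {M1, M2, M5}, {M3}, {M4}.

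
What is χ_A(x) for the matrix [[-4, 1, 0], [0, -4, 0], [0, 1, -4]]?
xI - A = [[x + 4, -1, 0], [0, x + 4, 0], [0, -1, x + 4]].

Expanding det(xI - A) along the first row:
det(xI - A) = + (x + 4)·det([[x + 4, 0], [-1, x + 4]]) - (-1)·det([[0, 0], [0, x + 4]]) + (0)·det([[0, x + 4], [0, -1]]).

Evaluating gives χ_A(x) = x^3 + 12x^2 + 48x + 64 = (x + 4)^3.

χ_A(x) = (x + 4)^3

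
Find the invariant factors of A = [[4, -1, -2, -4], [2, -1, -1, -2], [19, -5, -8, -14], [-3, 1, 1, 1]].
The Jordan structure of A has elementary divisors (x + 1)^3, (x + 1). Arranging the block sizes at each eigenvalue in decreasing order and taking row products gives the invariant factors.

Invariant factors (smallest first, each dividing the next): x + 1, (x + 1)^3.

Check: the last factor (x + 1)^3 is the minimal polynomial, and the product (x + 1)^4 is the characteristic polynomial.

x + 1, (x + 1)^3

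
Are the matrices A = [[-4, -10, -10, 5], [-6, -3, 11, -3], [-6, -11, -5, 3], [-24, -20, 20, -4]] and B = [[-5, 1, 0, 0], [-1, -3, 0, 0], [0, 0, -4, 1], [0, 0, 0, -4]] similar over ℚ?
Yes.

Two matrices over a field are similar if and only if they have the same invariant factors.

Both A and B have characteristic polynomial (x + 4)^4 and minimal polynomial (x + 4)^2. Computing further, both have invariant factors (x + 4)^2, (x + 4)^2. Hence A and B are similar.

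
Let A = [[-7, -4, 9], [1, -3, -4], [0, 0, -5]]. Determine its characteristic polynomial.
χ_A(x) = (x + 5)^3

xI - A = [[x + 7, 4, -9], [-1, x + 3, 4], [0, 0, x + 5]].

Expanding det(xI - A) along the first row:
det(xI - A) = + (x + 7)·det([[x + 3, 4], [0, x + 5]]) - (4)·det([[-1, 4], [0, x + 5]]) + (-9)·det([[-1, x + 3], [0, 0]]).

Evaluating gives χ_A(x) = x^3 + 15x^2 + 75x + 125 = (x + 5)^3.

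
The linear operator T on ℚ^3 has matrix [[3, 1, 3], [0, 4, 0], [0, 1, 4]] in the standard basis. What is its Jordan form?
The characteristic polynomial is det(xI - A) = (x - 4)^2(x - 3), so the eigenvalues are 3 (algebraic multiplicity 1), 4 (algebraic multiplicity 2).

For λ = 3: algebraic multiplicity 1 gives one 1×1 block.

For λ = 4: rank(A - 4I) = 2, rank((A - 4I)^2) = 1. The eigenspace has dimension 3 - 2 = 1, so there is 1 Jordan block; the rank sequence gives block sizes [2].

Assembling the blocks gives the Jordan form J above.

J = [[3, 0, 0], [0, 4, 1], [0, 0, 4]]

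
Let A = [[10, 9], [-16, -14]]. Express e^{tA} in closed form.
e^{tA} = [[(12*t + 1)*e^{-2*t}, 9*t*e^{-2*t}], [-16*t*e^{-2*t}, (1 - 12*t)*e^{-2*t}]]

A has Jordan form J = [[-2, 1], [0, -2]] with A = PJP^{-1}, so e^{tA} = P e^{tJ} P^{-1}.

For a Jordan block J_k(λ), e^{tJ_k(λ)} = e^{λt} · (I + tN + t^2 N^2/2! + ... + t^{k-1} N^{k-1}/(k-1)!) where N is the nilpotent superdiagonal part.

Assembling the blocks and conjugating back gives the entries of e^{tA} as shown above.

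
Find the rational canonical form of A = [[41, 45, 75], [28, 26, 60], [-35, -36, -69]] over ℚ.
The invariant factors of A (the non-unit diagonal entries of the Smith normal form of xI - A over ℚ[x]) are (x - 6)(x + 4)^2, each dividing the next. The characteristic polynomial is their product, (x - 6)(x + 4)^2.

The rational canonical form is the block-diagonal matrix of companion matrices C(f_i):
R = [[0, 0, 96], [1, 0, 32], [0, 1, -2]].

R = [[0, 0, 96], [1, 0, 32], [0, 1, -2]]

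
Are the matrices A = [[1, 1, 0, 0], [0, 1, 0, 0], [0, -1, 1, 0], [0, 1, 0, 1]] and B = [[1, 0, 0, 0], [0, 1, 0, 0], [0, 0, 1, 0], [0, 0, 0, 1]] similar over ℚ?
Both have characteristic polynomial (x - 1)^4, but the minimal polynomial of A is (x - 1)^2 while the minimal polynomial of B is x - 1. The minimal polynomial is a similarity invariant, so A and B are not similar.

No.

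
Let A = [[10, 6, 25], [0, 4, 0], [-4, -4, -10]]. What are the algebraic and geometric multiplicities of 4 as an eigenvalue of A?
The characteristic polynomial is x^2(x - 4), so the factor x - 4 appears with exponent 1: the algebraic multiplicity is 1.

rank(A - 4I) = 2, so the eigenspace has dimension 3 - 2 = 1: the geometric multiplicity is 1.

algebraic multiplicity 1, geometric multiplicity 1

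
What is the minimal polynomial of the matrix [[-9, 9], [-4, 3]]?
m_A(x) = (x + 3)^2

The characteristic polynomial factors as (x + 3)^2. The minimal polynomial is ∏(x - λ)^{k_λ} where k_λ is the size of the largest Jordan block at λ.

For λ = -3: rank(A + 3I) = 1, and the largest Jordan block has size 2 (the smallest k with rank((A + 3I)^k) = rank((A + 3I)^(k+1))).

So m_A(x) = (x + 3)^2.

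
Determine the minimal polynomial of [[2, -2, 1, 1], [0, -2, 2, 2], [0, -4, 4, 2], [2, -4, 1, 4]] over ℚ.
The characteristic polynomial factors as (x - 2)^4. The minimal polynomial is ∏(x - λ)^{k_λ} where k_λ is the size of the largest Jordan block at λ.

For λ = 2: rank(A - 2I) = 2, and the largest Jordan block has size 3 (the smallest k with rank((A - 2I)^k) = rank((A - 2I)^(k+1))).

So m_A(x) = (x - 2)^3.

m_A(x) = (x - 2)^3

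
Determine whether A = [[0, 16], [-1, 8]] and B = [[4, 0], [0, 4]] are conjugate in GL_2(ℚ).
Both have characteristic polynomial (x - 4)^2, but the minimal polynomial of A is (x - 4)^2 while the minimal polynomial of B is x - 4. The minimal polynomial is a similarity invariant, so A and B are not similar.

No.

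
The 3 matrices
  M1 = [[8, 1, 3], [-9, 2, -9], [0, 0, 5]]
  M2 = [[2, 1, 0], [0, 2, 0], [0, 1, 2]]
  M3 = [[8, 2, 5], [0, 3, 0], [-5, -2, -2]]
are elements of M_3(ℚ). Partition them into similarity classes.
3 classes: {M1}, {M2}, {M3}

Characteristic polynomials: χ_{M1} = (x - 5)^3, χ_{M2} = (x - 2)^3, χ_{M3} = (x - 3)^3.

{M1}: invariant factors x - 5, (x - 5)^2.

{M2}: invariant factors x - 2, (x - 2)^2.

{M3}: invariant factors x - 3, (x - 3)^2.

Matrices are similar if and only if their invariant-factor lists agree; the partition into similarity classes is {M1}, {M2}, {M3}.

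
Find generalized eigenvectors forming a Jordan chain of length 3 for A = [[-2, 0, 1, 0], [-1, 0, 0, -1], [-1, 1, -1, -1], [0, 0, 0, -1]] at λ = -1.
v_1 = [[-1, 0, -1, 0]]^T, v_2 = [[0, 1, 1, 0]]^T, v_3 = [[1, 1, 1, 0]]^T

We seek v_1 ∈ ker((A + I)^3) \ ker((A + I)^2), then set v_{i+1} = (A + I) v_i.

One such chain is v_1 = [[-1, 0, -1, 0]]^T, v_2 = [[0, 1, 1, 0]]^T, v_3 = [[1, 1, 1, 0]]^T. Check: (A + I) v_3 = [[0, 0, 0, 0]]^T = 0.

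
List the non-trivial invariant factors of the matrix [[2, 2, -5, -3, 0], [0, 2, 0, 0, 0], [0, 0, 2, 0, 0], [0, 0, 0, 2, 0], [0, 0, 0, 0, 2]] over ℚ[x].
The Jordan structure of A has elementary divisors (x - 2)^2, (x - 2), (x - 2), (x - 2). Arranging the block sizes at each eigenvalue in decreasing order and taking row products gives the invariant factors.

Invariant factors (smallest first, each dividing the next): x - 2, x - 2, x - 2, (x - 2)^2.

Check: the last factor (x - 2)^2 is the minimal polynomial, and the product (x - 2)^5 is the characteristic polynomial.

x - 2, x - 2, x - 2, (x - 2)^2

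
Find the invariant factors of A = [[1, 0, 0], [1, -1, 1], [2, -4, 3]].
x - 1, (x - 1)^2

The Jordan structure of A has elementary divisors (x - 1)^2, (x - 1). Arranging the block sizes at each eigenvalue in decreasing order and taking row products gives the invariant factors.

Invariant factors (smallest first, each dividing the next): x - 1, (x - 1)^2.

Check: the last factor (x - 1)^2 is the minimal polynomial, and the product (x - 1)^3 is the characteristic polynomial.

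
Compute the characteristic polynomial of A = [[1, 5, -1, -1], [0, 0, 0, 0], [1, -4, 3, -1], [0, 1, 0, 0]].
χ_A(x) = x^2(x - 2)^2

xI - A = [[x - 1, -5, 1, 1], [0, x, 0, 0], [-1, 4, x - 3, 1], [0, -1, 0, x]].

Expanding det(xI - A) along the first row:
det(xI - A) = + (x - 1)·det([[x, 0, 0], [4, x - 3, 1], [-1, 0, x]]) - (-5)·det([[0, 0, 0], [-1, x - 3, 1], [0, 0, x]]) + (1)·det([[0, x, 0], [-1, 4, 1], [0, -1, x]]) - (1)·det([[0, x, 0], [-1, 4, x - 3], [0, -1, 0]]).

Evaluating gives χ_A(x) = x^4 - 4x^3 + 4x^2 = x^2(x - 2)^2.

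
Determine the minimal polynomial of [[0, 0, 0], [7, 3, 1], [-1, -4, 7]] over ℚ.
m_A(x) = x(x - 5)^2

The characteristic polynomial factors as x(x - 5)^2. The minimal polynomial is ∏(x - λ)^{k_λ} where k_λ is the size of the largest Jordan block at λ.

For λ = 0: rank(A) = 2, and the largest Jordan block has size 1 (the smallest k with rank(A^k) = rank(A^(k+1))).
For λ = 5: rank(A - 5I) = 2, and the largest Jordan block has size 2 (the smallest k with rank((A - 5I)^k) = rank((A - 5I)^(k+1))).

So m_A(x) = x(x - 5)^2.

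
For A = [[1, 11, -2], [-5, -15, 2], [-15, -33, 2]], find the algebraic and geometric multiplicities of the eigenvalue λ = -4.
The characteristic polynomial is (x + 4)^3, so the factor x + 4 appears with exponent 3: the algebraic multiplicity is 3.

rank(A + 4I) = 1, so the eigenspace has dimension 3 - 1 = 2: the geometric multiplicity is 2.

Since 2 < 3, A is not diagonalizable.

algebraic multiplicity 3, geometric multiplicity 2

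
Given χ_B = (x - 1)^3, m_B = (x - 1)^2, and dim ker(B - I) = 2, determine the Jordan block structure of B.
Jordan blocks: (1, 2), (1, 1)

λ = 1: algebraic multiplicity 3 (exponent in χ_B), largest block size 2 (exponent in m_B), 2 blocks (geometric multiplicity). These force block sizes [2, 1].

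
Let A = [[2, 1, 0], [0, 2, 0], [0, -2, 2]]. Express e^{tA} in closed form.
A has Jordan form J = [[2, 1, 0], [0, 2, 0], [0, 0, 2]] with A = PJP^{-1}, so e^{tA} = P e^{tJ} P^{-1}.

For a Jordan block J_k(λ), e^{tJ_k(λ)} = e^{λt} · (I + tN + t^2 N^2/2! + ... + t^{k-1} N^{k-1}/(k-1)!) where N is the nilpotent superdiagonal part.

Assembling the blocks and conjugating back gives the entries of e^{tA} as shown above.

e^{tA} = [[e^{2*t}, t*e^{2*t}, 0], [0, e^{2*t}, 0], [0, -2*t*e^{2*t}, e^{2*t}]]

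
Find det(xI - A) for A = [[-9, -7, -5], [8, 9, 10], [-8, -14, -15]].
χ_A(x) = (x + 5)^3

xI - A = [[x + 9, 7, 5], [-8, x - 9, -10], [8, 14, x + 15]].

Expanding det(xI - A) along the first row:
det(xI - A) = + (x + 9)·det([[x - 9, -10], [14, x + 15]]) - (7)·det([[-8, -10], [8, x + 15]]) + (5)·det([[-8, x - 9], [8, 14]]).

Evaluating gives χ_A(x) = x^3 + 15x^2 + 75x + 125 = (x + 5)^3.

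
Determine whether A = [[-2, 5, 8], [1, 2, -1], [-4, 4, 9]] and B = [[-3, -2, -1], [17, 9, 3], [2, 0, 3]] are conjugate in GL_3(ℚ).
Yes.

Two matrices over a field are similar if and only if they have the same invariant factors.

Both A and B have characteristic polynomial (x - 3)^3 and minimal polynomial (x - 3)^3. Computing further, both have invariant factors (x - 3)^3. Hence A and B are similar.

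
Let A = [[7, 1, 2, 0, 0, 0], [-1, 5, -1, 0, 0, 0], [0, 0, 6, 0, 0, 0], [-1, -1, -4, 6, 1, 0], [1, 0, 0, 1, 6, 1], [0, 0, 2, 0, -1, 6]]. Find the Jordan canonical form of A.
The characteristic polynomial is det(xI - A) = (x - 6)^6, so the eigenvalues are 6 (algebraic multiplicity 6).

For λ = 6: rank(A - 6I) = 4, rank((A - 6I)^2) = 2, rank((A - 6I)^3) = 0. The eigenspace has dimension 6 - 4 = 2, so there are 2 Jordan blocks; the rank sequence gives block sizes [3, 3].

Assembling the blocks gives the Jordan form J above.

J = [[6, 1, 0, 0, 0, 0], [0, 6, 1, 0, 0, 0], [0, 0, 6, 0, 0, 0], [0, 0, 0, 6, 1, 0], [0, 0, 0, 0, 6, 1], [0, 0, 0, 0, 0, 6]]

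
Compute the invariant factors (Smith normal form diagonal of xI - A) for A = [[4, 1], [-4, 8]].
The Jordan structure of A has elementary divisors (x - 6)^2. Arranging the block sizes at each eigenvalue in decreasing order and taking row products gives the invariant factors.

Invariant factors (smallest first, each dividing the next): (x - 6)^2.

Check: the last factor (x - 6)^2 is the minimal polynomial, and the product (x - 6)^2 is the characteristic polynomial.

(x - 6)^2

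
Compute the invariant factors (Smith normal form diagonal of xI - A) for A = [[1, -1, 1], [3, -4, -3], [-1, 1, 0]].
(x + 1)^3

The Jordan structure of A has elementary divisors (x + 1)^3. Arranging the block sizes at each eigenvalue in decreasing order and taking row products gives the invariant factors.

Invariant factors (smallest first, each dividing the next): (x + 1)^3.

Check: the last factor (x + 1)^3 is the minimal polynomial, and the product (x + 1)^3 is the characteristic polynomial.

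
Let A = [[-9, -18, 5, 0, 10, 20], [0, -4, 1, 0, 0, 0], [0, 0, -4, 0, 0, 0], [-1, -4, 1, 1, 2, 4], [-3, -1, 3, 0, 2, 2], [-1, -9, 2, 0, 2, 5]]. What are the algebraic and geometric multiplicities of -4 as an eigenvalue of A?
algebraic multiplicity 3, geometric multiplicity 1

The characteristic polynomial is (x - 1)^3(x + 4)^3, so the factor x + 4 appears with exponent 3: the algebraic multiplicity is 3.

rank(A + 4I) = 5, so the eigenspace has dimension 6 - 5 = 1: the geometric multiplicity is 1.

Since 1 < 3, A is not diagonalizable.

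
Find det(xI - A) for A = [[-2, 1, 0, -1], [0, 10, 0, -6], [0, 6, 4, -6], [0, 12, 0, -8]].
xI - A = [[x + 2, -1, 0, 1], [0, x - 10, 0, 6], [0, -6, x - 4, 6], [0, -12, 0, x + 8]].

Expanding det(xI - A) along the first row:
det(xI - A) = + (x + 2)·det([[x - 10, 0, 6], [-6, x - 4, 6], [-12, 0, x + 8]]) - (-1)·det([[0, 0, 6], [0, x - 4, 6], [0, 0, x + 8]]) + (0)·det([[0, x - 10, 6], [0, -6, 6], [0, -12, x + 8]]) - (1)·det([[0, x - 10, 0], [0, -6, x - 4], [0, -12, 0]]).

Evaluating gives χ_A(x) = x^4 - 4x^3 - 12x^2 + 32x + 64 = (x - 4)^2(x + 2)^2.

χ_A(x) = (x - 4)^2(x + 2)^2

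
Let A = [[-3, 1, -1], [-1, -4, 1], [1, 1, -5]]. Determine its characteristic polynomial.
xI - A = [[x + 3, -1, 1], [1, x + 4, -1], [-1, -1, x + 5]].

Expanding det(xI - A) along the first row:
det(xI - A) = + (x + 3)·det([[x + 4, -1], [-1, x + 5]]) - (-1)·det([[1, -1], [-1, x + 5]]) + (1)·det([[1, x + 4], [-1, -1]]).

Evaluating gives χ_A(x) = x^3 + 12x^2 + 48x + 64 = (x + 4)^3.

χ_A(x) = (x + 4)^3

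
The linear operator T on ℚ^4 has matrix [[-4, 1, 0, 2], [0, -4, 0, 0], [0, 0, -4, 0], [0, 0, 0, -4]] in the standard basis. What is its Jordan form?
J = [[-4, 1, 0, 0], [0, -4, 0, 0], [0, 0, -4, 0], [0, 0, 0, -4]]

The characteristic polynomial is det(xI - A) = (x + 4)^4, so the eigenvalues are -4 (algebraic multiplicity 4).

For λ = -4: rank(A + 4I) = 1, rank((A + 4I)^2) = 0. The eigenspace has dimension 4 - 1 = 3, so there are 3 Jordan blocks; the rank sequence gives block sizes [2, 1, 1].

Assembling the blocks gives the Jordan form J above.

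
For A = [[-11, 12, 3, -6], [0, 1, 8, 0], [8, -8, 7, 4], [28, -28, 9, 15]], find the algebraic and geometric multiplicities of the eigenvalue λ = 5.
algebraic multiplicity 2, geometric multiplicity 1

The characteristic polynomial is (x - 5)^2(x - 1)^2, so the factor x - 5 appears with exponent 2: the algebraic multiplicity is 2.

rank(A - 5I) = 3, so the eigenspace has dimension 4 - 3 = 1: the geometric multiplicity is 1.

Since 1 < 2, A is not diagonalizable.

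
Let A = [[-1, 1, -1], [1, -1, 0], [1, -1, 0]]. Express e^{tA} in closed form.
A has Jordan form J = [[-1, 1, 0], [0, -1, 0], [0, 0, 0]] with A = PJP^{-1}, so e^{tA} = P e^{tJ} P^{-1}.

For a Jordan block J_k(λ), e^{tJ_k(λ)} = e^{λt} · (I + tN + t^2 N^2/2! + ... + t^{k-1} N^{k-1}/(k-1)!) where N is the nilpotent superdiagonal part.

Assembling the blocks and conjugating back gives the entries of e^{tA} as shown above.

e^{tA} = [[e^{-t}, 1 - e^{-t}, -1 + e^{-t}], [t*e^{-t}, -t*e^{-t} + 1, (t - e^{t} + 1)*e^{-t}], [t*e^{-t}, -t*e^{-t}, (t + 1)*e^{-t}]]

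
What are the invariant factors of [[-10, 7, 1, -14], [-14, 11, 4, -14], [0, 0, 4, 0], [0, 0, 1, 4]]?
The Jordan structure of A has elementary divisors (x + 3), (x - 4)^2, (x - 4). Arranging the block sizes at each eigenvalue in decreasing order and taking row products gives the invariant factors.

Invariant factors (smallest first, each dividing the next): x - 4, (x - 4)^2(x + 3).

Check: the last factor (x - 4)^2(x + 3) is the minimal polynomial, and the product (x - 4)^3(x + 3) is the characteristic polynomial.

x - 4, (x - 4)^2(x + 3)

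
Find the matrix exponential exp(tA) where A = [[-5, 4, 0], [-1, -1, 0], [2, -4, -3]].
A has Jordan form J = [[-3, 1, 0], [0, -3, 0], [0, 0, -3]] with A = PJP^{-1}, so e^{tA} = P e^{tJ} P^{-1}.

For a Jordan block J_k(λ), e^{tJ_k(λ)} = e^{λt} · (I + tN + t^2 N^2/2! + ... + t^{k-1} N^{k-1}/(k-1)!) where N is the nilpotent superdiagonal part.

Assembling the blocks and conjugating back gives the entries of e^{tA} as shown above.

e^{tA} = [[(1 - 2*t)*e^{-3*t}, 4*t*e^{-3*t}, 0], [-t*e^{-3*t}, (2*t + 1)*e^{-3*t}, 0], [2*t*e^{-3*t}, -4*t*e^{-3*t}, e^{-3*t}]]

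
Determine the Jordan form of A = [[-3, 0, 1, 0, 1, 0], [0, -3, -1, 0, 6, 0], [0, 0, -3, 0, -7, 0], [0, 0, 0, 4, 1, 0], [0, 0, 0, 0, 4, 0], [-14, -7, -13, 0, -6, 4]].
The characteristic polynomial is det(xI - A) = (x - 4)^3(x + 3)^3, so the eigenvalues are -3 (algebraic multiplicity 3), 4 (algebraic multiplicity 3).

For λ = -3: rank(A + 3I) = 4, rank((A + 3I)^2) = 3. The eigenspace has dimension 6 - 4 = 2, so there are 2 Jordan blocks; the rank sequence gives block sizes [2, 1].

For λ = 4: rank(A - 4I) = 4, rank((A - 4I)^2) = 3. The eigenspace has dimension 6 - 4 = 2, so there are 2 Jordan blocks; the rank sequence gives block sizes [2, 1].

Assembling the blocks gives the Jordan form J above.

J = [[-3, 1, 0, 0, 0, 0], [0, -3, 0, 0, 0, 0], [0, 0, -3, 0, 0, 0], [0, 0, 0, 4, 1, 0], [0, 0, 0, 0, 4, 0], [0, 0, 0, 0, 0, 4]]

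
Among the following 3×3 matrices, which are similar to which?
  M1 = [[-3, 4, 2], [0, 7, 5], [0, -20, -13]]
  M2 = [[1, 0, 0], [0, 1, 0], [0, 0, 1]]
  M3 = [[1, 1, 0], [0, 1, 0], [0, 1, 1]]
3 classes: {M1}, {M2}, {M3}

Characteristic polynomials: χ_{M1} = (x + 3)^3, χ_{M2} = (x - 1)^3, χ_{M3} = (x - 1)^3.

{M1}: invariant factors x + 3, (x + 3)^2.

{M2}: invariant factors x - 1, x - 1, x - 1.

{M3}: invariant factors x - 1, (x - 1)^2.

Matrices are similar if and only if their invariant-factor lists agree; the partition into similarity classes is {M1}, {M2}, {M3}.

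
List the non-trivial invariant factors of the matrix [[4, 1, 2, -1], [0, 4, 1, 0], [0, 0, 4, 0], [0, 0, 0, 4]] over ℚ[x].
The Jordan structure of A has elementary divisors (x - 4)^3, (x - 4). Arranging the block sizes at each eigenvalue in decreasing order and taking row products gives the invariant factors.

Invariant factors (smallest first, each dividing the next): x - 4, (x - 4)^3.

Check: the last factor (x - 4)^3 is the minimal polynomial, and the product (x - 4)^4 is the characteristic polynomial.

x - 4, (x - 4)^3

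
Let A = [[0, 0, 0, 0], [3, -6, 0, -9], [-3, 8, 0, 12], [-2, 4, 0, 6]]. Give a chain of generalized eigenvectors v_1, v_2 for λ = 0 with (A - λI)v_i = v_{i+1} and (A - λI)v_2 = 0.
v_1 = [[1, 0, 0, 0]]^T, v_2 = [[0, 3, -3, -2]]^T

We seek v_1 ∈ ker(A^2) \ ker(A), then set v_{i+1} = A v_i.

One such chain is v_1 = [[1, 0, 0, 0]]^T, v_2 = [[0, 3, -3, -2]]^T. Check: A v_2 = [[0, 0, 0, 0]]^T = 0.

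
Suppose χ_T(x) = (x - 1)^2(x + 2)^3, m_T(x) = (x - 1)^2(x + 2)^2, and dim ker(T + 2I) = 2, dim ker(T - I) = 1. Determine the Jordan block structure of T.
Jordan blocks: (-2, 2), (-2, 1), (1, 2)

λ = -2: algebraic multiplicity 3 (exponent in χ_T), largest block size 2 (exponent in m_T), 2 blocks (geometric multiplicity). These force block sizes [2, 1].
λ = 1: algebraic multiplicity 2 (exponent in χ_T), largest block size 2 (exponent in m_T), 1 block (geometric multiplicity). This forces block sizes [2].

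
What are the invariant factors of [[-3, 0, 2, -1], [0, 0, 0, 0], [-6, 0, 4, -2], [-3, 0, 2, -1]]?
x, x, x^2

The Jordan structure of A has elementary divisors x^2, x, x. Arranging the block sizes at each eigenvalue in decreasing order and taking row products gives the invariant factors.

Invariant factors (smallest first, each dividing the next): x, x, x^2.

Check: the last factor x^2 is the minimal polynomial, and the product x^4 is the characteristic polynomial.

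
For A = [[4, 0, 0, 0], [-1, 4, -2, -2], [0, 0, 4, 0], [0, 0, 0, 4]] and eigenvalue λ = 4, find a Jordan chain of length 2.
We seek v_1 ∈ ker((A - 4I)^2) \ ker(A - 4I), then set v_{i+1} = (A - 4I) v_i.

One such chain is v_1 = [[1, 1, 0, 0]]^T, v_2 = [[0, -1, 0, 0]]^T. Check: (A - 4I) v_2 = [[0, 0, 0, 0]]^T = 0.

v_1 = [[1, 1, 0, 0]]^T, v_2 = [[0, -1, 0, 0]]^T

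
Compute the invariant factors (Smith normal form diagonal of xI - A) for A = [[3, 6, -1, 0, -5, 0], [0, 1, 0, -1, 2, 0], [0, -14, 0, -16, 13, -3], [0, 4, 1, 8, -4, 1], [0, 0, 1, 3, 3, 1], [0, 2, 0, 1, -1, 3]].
(x - 3)^3, (x - 3)^3

The Jordan structure of A has elementary divisors (x - 3)^3, (x - 3)^3. Arranging the block sizes at each eigenvalue in decreasing order and taking row products gives the invariant factors.

Invariant factors (smallest first, each dividing the next): (x - 3)^3, (x - 3)^3.

Check: the last factor (x - 3)^3 is the minimal polynomial, and the product (x - 3)^6 is the characteristic polynomial.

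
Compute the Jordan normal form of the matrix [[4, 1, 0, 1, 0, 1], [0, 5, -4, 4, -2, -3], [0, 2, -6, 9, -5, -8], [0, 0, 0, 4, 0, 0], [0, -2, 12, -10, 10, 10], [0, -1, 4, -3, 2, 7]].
The characteristic polynomial is det(xI - A) = (x - 4)^6, so the eigenvalues are 4 (algebraic multiplicity 6).

For λ = 4: rank(A - 4I) = 3, rank((A - 4I)^2) = 1, rank((A - 4I)^3) = 0. The eigenspace has dimension 6 - 3 = 3, so there are 3 Jordan blocks; the rank sequence gives block sizes [3, 2, 1].

Assembling the blocks gives the Jordan form J above.

J = [[4, 1, 0, 0, 0, 0], [0, 4, 1, 0, 0, 0], [0, 0, 4, 0, 0, 0], [0, 0, 0, 4, 1, 0], [0, 0, 0, 0, 4, 0], [0, 0, 0, 0, 0, 4]]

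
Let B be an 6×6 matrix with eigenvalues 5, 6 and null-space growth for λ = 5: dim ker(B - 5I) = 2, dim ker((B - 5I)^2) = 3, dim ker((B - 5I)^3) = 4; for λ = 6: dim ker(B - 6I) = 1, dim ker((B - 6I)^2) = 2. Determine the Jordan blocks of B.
Jordan blocks: (5, 3), (5, 1), (6, 2)

λ = 5: successive nullity increments [2, 1, 1] count blocks of size ≥ k; block sizes are [3, 1].
λ = 6: successive nullity increments [1, 1] count blocks of size ≥ k; block sizes are [2].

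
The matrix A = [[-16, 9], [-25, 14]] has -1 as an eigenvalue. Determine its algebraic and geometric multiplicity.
The characteristic polynomial is (x + 1)^2, so the factor x + 1 appears with exponent 2: the algebraic multiplicity is 2.

rank(A + I) = 1, so the eigenspace has dimension 2 - 1 = 1: the geometric multiplicity is 1.

Since 1 < 2, A is not diagonalizable.

algebraic multiplicity 2, geometric multiplicity 1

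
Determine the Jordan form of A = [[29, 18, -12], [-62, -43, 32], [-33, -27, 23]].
J = [[-1, 0, 0], [0, 5, 1], [0, 0, 5]]

The characteristic polynomial is det(xI - A) = (x - 5)^2(x + 1), so the eigenvalues are -1 (algebraic multiplicity 1), 5 (algebraic multiplicity 2).

For λ = -1: algebraic multiplicity 1 gives one 1×1 block.

For λ = 5: rank(A - 5I) = 2, rank((A - 5I)^2) = 1. The eigenspace has dimension 3 - 2 = 1, so there is 1 Jordan block; the rank sequence gives block sizes [2].

Assembling the blocks gives the Jordan form J above.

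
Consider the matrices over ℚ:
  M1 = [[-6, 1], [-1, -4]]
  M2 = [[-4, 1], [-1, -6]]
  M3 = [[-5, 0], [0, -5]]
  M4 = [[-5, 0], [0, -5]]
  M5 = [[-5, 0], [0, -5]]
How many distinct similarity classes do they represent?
2 classes: {M1, M2}, {M3, M4, M5}

Characteristic polynomials: χ_{M1} = (x + 5)^2, χ_{M2} = (x + 5)^2, χ_{M3} = (x + 5)^2, χ_{M4} = (x + 5)^2, χ_{M5} = (x + 5)^2.

{M1, M2}: invariant factors (x + 5)^2.

{M3, M4, M5}: invariant factors x + 5, x + 5.

Matrices are similar if and only if their invariant-factor lists agree; the partition into similarity classes is {M1, M2}, {M3, M4, M5}.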